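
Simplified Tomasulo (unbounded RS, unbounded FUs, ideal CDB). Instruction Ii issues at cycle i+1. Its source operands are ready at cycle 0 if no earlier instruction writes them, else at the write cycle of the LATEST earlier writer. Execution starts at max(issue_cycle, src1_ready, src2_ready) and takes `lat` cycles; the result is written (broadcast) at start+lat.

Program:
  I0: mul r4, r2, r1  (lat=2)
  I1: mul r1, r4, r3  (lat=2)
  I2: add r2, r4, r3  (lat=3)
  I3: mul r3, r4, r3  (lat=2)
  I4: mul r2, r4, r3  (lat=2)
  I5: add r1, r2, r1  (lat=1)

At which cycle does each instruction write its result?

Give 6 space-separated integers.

I0 mul r4: issue@1 deps=(None,None) exec_start@1 write@3
I1 mul r1: issue@2 deps=(0,None) exec_start@3 write@5
I2 add r2: issue@3 deps=(0,None) exec_start@3 write@6
I3 mul r3: issue@4 deps=(0,None) exec_start@4 write@6
I4 mul r2: issue@5 deps=(0,3) exec_start@6 write@8
I5 add r1: issue@6 deps=(4,1) exec_start@8 write@9

Answer: 3 5 6 6 8 9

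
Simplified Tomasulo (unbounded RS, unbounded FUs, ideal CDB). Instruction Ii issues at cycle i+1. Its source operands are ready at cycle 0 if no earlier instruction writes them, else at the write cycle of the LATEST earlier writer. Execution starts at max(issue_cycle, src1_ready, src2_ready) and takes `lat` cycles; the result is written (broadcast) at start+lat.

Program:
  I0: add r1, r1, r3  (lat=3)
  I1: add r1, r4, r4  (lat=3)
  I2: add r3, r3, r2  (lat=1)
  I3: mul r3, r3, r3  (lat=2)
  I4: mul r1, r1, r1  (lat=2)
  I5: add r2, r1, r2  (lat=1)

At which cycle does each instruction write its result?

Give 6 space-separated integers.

Answer: 4 5 4 6 7 8

Derivation:
I0 add r1: issue@1 deps=(None,None) exec_start@1 write@4
I1 add r1: issue@2 deps=(None,None) exec_start@2 write@5
I2 add r3: issue@3 deps=(None,None) exec_start@3 write@4
I3 mul r3: issue@4 deps=(2,2) exec_start@4 write@6
I4 mul r1: issue@5 deps=(1,1) exec_start@5 write@7
I5 add r2: issue@6 deps=(4,None) exec_start@7 write@8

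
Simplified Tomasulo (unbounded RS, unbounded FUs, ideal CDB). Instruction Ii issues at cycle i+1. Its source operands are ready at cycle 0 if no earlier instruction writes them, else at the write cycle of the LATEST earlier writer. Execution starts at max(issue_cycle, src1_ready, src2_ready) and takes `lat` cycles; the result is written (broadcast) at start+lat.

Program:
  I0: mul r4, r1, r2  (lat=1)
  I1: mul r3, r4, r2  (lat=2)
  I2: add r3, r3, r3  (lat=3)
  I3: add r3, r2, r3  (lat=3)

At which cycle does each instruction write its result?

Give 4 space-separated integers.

I0 mul r4: issue@1 deps=(None,None) exec_start@1 write@2
I1 mul r3: issue@2 deps=(0,None) exec_start@2 write@4
I2 add r3: issue@3 deps=(1,1) exec_start@4 write@7
I3 add r3: issue@4 deps=(None,2) exec_start@7 write@10

Answer: 2 4 7 10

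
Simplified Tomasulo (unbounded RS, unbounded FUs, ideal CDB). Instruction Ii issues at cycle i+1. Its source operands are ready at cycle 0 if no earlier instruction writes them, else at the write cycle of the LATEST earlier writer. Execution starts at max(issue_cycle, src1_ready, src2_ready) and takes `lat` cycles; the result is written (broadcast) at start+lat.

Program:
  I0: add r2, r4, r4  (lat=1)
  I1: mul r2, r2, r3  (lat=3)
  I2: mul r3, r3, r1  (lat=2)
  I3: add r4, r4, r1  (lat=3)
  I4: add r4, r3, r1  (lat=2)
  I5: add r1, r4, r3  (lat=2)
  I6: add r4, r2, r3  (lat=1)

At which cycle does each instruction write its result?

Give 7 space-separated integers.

I0 add r2: issue@1 deps=(None,None) exec_start@1 write@2
I1 mul r2: issue@2 deps=(0,None) exec_start@2 write@5
I2 mul r3: issue@3 deps=(None,None) exec_start@3 write@5
I3 add r4: issue@4 deps=(None,None) exec_start@4 write@7
I4 add r4: issue@5 deps=(2,None) exec_start@5 write@7
I5 add r1: issue@6 deps=(4,2) exec_start@7 write@9
I6 add r4: issue@7 deps=(1,2) exec_start@7 write@8

Answer: 2 5 5 7 7 9 8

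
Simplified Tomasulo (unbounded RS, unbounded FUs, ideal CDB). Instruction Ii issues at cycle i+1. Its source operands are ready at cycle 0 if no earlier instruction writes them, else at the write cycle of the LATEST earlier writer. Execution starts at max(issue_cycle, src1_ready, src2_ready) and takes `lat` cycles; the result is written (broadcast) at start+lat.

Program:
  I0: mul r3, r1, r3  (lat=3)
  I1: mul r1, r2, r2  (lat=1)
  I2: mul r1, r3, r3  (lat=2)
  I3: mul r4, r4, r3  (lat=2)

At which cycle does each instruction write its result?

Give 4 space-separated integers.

I0 mul r3: issue@1 deps=(None,None) exec_start@1 write@4
I1 mul r1: issue@2 deps=(None,None) exec_start@2 write@3
I2 mul r1: issue@3 deps=(0,0) exec_start@4 write@6
I3 mul r4: issue@4 deps=(None,0) exec_start@4 write@6

Answer: 4 3 6 6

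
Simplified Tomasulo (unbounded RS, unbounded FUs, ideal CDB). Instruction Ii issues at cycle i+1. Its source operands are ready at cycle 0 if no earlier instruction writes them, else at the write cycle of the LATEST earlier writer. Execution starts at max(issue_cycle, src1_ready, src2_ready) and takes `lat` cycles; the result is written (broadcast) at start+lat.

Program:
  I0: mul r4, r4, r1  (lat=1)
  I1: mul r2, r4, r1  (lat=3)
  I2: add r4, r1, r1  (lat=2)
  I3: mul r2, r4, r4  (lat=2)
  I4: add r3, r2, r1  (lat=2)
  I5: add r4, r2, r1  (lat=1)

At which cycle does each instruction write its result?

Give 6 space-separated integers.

Answer: 2 5 5 7 9 8

Derivation:
I0 mul r4: issue@1 deps=(None,None) exec_start@1 write@2
I1 mul r2: issue@2 deps=(0,None) exec_start@2 write@5
I2 add r4: issue@3 deps=(None,None) exec_start@3 write@5
I3 mul r2: issue@4 deps=(2,2) exec_start@5 write@7
I4 add r3: issue@5 deps=(3,None) exec_start@7 write@9
I5 add r4: issue@6 deps=(3,None) exec_start@7 write@8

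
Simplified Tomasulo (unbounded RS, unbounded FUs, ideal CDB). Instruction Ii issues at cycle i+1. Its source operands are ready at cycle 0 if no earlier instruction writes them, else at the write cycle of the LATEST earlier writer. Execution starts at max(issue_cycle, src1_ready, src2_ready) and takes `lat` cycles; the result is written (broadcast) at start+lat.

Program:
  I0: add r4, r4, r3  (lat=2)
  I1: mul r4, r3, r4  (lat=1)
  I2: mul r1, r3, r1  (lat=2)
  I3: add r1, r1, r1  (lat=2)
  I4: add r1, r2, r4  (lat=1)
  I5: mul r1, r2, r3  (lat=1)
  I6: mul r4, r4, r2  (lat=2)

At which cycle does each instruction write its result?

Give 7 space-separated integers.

I0 add r4: issue@1 deps=(None,None) exec_start@1 write@3
I1 mul r4: issue@2 deps=(None,0) exec_start@3 write@4
I2 mul r1: issue@3 deps=(None,None) exec_start@3 write@5
I3 add r1: issue@4 deps=(2,2) exec_start@5 write@7
I4 add r1: issue@5 deps=(None,1) exec_start@5 write@6
I5 mul r1: issue@6 deps=(None,None) exec_start@6 write@7
I6 mul r4: issue@7 deps=(1,None) exec_start@7 write@9

Answer: 3 4 5 7 6 7 9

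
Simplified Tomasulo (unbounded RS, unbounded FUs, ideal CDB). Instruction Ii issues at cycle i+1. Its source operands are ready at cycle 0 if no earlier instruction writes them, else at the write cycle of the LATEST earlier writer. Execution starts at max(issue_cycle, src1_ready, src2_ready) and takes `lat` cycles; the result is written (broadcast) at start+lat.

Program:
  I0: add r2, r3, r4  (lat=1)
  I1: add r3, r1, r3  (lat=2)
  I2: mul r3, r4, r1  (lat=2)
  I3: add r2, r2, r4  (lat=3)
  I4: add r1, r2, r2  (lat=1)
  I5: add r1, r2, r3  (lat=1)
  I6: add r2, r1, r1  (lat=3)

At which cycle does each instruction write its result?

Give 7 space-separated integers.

Answer: 2 4 5 7 8 8 11

Derivation:
I0 add r2: issue@1 deps=(None,None) exec_start@1 write@2
I1 add r3: issue@2 deps=(None,None) exec_start@2 write@4
I2 mul r3: issue@3 deps=(None,None) exec_start@3 write@5
I3 add r2: issue@4 deps=(0,None) exec_start@4 write@7
I4 add r1: issue@5 deps=(3,3) exec_start@7 write@8
I5 add r1: issue@6 deps=(3,2) exec_start@7 write@8
I6 add r2: issue@7 deps=(5,5) exec_start@8 write@11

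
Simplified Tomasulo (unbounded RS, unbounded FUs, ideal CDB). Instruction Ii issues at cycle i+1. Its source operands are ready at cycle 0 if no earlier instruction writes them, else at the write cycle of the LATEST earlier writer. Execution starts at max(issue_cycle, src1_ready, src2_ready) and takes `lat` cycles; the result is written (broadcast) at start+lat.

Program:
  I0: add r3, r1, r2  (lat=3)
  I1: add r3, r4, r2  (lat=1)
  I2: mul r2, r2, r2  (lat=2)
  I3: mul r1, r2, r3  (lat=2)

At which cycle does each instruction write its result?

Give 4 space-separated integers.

Answer: 4 3 5 7

Derivation:
I0 add r3: issue@1 deps=(None,None) exec_start@1 write@4
I1 add r3: issue@2 deps=(None,None) exec_start@2 write@3
I2 mul r2: issue@3 deps=(None,None) exec_start@3 write@5
I3 mul r1: issue@4 deps=(2,1) exec_start@5 write@7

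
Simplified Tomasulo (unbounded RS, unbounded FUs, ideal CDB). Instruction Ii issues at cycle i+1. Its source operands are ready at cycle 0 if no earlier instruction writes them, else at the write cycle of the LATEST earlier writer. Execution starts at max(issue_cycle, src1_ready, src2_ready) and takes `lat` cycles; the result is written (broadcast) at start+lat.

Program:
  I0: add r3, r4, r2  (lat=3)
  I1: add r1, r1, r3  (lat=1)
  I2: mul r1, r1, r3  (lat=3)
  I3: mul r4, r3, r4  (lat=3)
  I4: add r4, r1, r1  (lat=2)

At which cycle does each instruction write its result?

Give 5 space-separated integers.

Answer: 4 5 8 7 10

Derivation:
I0 add r3: issue@1 deps=(None,None) exec_start@1 write@4
I1 add r1: issue@2 deps=(None,0) exec_start@4 write@5
I2 mul r1: issue@3 deps=(1,0) exec_start@5 write@8
I3 mul r4: issue@4 deps=(0,None) exec_start@4 write@7
I4 add r4: issue@5 deps=(2,2) exec_start@8 write@10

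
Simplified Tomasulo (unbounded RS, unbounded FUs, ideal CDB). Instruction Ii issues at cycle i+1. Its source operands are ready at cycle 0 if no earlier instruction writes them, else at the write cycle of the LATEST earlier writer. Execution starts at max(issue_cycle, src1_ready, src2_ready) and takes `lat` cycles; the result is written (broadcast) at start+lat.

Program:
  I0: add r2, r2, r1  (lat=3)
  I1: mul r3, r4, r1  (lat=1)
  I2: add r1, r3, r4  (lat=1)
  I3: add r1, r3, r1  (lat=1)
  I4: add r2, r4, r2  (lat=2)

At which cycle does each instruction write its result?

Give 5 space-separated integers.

I0 add r2: issue@1 deps=(None,None) exec_start@1 write@4
I1 mul r3: issue@2 deps=(None,None) exec_start@2 write@3
I2 add r1: issue@3 deps=(1,None) exec_start@3 write@4
I3 add r1: issue@4 deps=(1,2) exec_start@4 write@5
I4 add r2: issue@5 deps=(None,0) exec_start@5 write@7

Answer: 4 3 4 5 7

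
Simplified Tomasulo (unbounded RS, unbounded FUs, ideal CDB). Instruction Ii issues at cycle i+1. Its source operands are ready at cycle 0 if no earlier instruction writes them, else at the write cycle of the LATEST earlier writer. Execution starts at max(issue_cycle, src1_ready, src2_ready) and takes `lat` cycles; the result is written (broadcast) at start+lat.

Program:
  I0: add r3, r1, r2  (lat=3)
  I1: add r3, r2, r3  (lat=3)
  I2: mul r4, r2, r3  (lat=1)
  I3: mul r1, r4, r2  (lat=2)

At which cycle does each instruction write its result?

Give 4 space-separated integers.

Answer: 4 7 8 10

Derivation:
I0 add r3: issue@1 deps=(None,None) exec_start@1 write@4
I1 add r3: issue@2 deps=(None,0) exec_start@4 write@7
I2 mul r4: issue@3 deps=(None,1) exec_start@7 write@8
I3 mul r1: issue@4 deps=(2,None) exec_start@8 write@10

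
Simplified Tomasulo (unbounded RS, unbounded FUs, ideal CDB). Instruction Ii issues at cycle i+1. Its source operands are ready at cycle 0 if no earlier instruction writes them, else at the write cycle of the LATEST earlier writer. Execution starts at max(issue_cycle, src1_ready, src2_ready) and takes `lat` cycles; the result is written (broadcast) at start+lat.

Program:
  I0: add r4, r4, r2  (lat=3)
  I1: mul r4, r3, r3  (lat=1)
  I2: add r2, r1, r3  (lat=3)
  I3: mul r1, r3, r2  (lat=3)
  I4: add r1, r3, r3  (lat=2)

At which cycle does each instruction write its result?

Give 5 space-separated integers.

Answer: 4 3 6 9 7

Derivation:
I0 add r4: issue@1 deps=(None,None) exec_start@1 write@4
I1 mul r4: issue@2 deps=(None,None) exec_start@2 write@3
I2 add r2: issue@3 deps=(None,None) exec_start@3 write@6
I3 mul r1: issue@4 deps=(None,2) exec_start@6 write@9
I4 add r1: issue@5 deps=(None,None) exec_start@5 write@7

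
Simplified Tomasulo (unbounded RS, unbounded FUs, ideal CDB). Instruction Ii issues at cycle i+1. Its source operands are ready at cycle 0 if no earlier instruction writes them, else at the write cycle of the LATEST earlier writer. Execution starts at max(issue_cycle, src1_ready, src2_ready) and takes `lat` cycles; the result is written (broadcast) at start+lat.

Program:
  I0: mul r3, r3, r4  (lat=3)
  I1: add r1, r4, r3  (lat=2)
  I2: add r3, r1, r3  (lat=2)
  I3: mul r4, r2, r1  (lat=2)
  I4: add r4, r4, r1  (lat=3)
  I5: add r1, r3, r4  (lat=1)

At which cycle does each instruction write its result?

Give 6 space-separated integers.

Answer: 4 6 8 8 11 12

Derivation:
I0 mul r3: issue@1 deps=(None,None) exec_start@1 write@4
I1 add r1: issue@2 deps=(None,0) exec_start@4 write@6
I2 add r3: issue@3 deps=(1,0) exec_start@6 write@8
I3 mul r4: issue@4 deps=(None,1) exec_start@6 write@8
I4 add r4: issue@5 deps=(3,1) exec_start@8 write@11
I5 add r1: issue@6 deps=(2,4) exec_start@11 write@12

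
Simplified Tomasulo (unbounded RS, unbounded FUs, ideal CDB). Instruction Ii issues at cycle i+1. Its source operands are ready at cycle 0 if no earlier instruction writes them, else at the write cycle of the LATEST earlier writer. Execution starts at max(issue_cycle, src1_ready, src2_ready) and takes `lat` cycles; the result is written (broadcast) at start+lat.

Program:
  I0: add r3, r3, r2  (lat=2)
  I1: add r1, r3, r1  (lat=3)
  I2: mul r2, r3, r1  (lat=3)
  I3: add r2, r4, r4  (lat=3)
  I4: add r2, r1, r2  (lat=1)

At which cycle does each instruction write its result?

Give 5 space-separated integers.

Answer: 3 6 9 7 8

Derivation:
I0 add r3: issue@1 deps=(None,None) exec_start@1 write@3
I1 add r1: issue@2 deps=(0,None) exec_start@3 write@6
I2 mul r2: issue@3 deps=(0,1) exec_start@6 write@9
I3 add r2: issue@4 deps=(None,None) exec_start@4 write@7
I4 add r2: issue@5 deps=(1,3) exec_start@7 write@8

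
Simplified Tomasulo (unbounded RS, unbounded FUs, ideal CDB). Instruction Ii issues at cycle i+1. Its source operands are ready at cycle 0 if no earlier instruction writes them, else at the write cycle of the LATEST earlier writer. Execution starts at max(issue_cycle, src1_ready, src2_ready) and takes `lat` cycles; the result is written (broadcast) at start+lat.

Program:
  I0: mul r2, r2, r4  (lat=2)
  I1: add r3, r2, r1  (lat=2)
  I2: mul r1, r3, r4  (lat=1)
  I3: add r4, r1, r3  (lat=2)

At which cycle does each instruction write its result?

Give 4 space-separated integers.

Answer: 3 5 6 8

Derivation:
I0 mul r2: issue@1 deps=(None,None) exec_start@1 write@3
I1 add r3: issue@2 deps=(0,None) exec_start@3 write@5
I2 mul r1: issue@3 deps=(1,None) exec_start@5 write@6
I3 add r4: issue@4 deps=(2,1) exec_start@6 write@8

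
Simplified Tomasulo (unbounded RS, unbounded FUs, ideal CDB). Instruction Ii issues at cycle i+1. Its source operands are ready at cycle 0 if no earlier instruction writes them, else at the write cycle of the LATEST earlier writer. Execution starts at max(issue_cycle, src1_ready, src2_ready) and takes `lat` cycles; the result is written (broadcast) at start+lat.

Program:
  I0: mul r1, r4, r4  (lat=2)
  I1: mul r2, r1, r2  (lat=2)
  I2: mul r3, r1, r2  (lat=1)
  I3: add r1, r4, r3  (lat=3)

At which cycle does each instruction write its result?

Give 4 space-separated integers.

Answer: 3 5 6 9

Derivation:
I0 mul r1: issue@1 deps=(None,None) exec_start@1 write@3
I1 mul r2: issue@2 deps=(0,None) exec_start@3 write@5
I2 mul r3: issue@3 deps=(0,1) exec_start@5 write@6
I3 add r1: issue@4 deps=(None,2) exec_start@6 write@9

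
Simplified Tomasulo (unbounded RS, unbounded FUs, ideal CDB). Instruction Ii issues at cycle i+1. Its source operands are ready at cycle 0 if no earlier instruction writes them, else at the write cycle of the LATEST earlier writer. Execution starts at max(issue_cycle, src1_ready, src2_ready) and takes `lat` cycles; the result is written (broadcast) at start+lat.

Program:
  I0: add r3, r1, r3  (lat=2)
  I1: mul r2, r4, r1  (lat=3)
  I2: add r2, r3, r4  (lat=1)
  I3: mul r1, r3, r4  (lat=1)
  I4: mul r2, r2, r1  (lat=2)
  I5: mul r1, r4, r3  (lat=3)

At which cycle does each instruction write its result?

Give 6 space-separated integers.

Answer: 3 5 4 5 7 9

Derivation:
I0 add r3: issue@1 deps=(None,None) exec_start@1 write@3
I1 mul r2: issue@2 deps=(None,None) exec_start@2 write@5
I2 add r2: issue@3 deps=(0,None) exec_start@3 write@4
I3 mul r1: issue@4 deps=(0,None) exec_start@4 write@5
I4 mul r2: issue@5 deps=(2,3) exec_start@5 write@7
I5 mul r1: issue@6 deps=(None,0) exec_start@6 write@9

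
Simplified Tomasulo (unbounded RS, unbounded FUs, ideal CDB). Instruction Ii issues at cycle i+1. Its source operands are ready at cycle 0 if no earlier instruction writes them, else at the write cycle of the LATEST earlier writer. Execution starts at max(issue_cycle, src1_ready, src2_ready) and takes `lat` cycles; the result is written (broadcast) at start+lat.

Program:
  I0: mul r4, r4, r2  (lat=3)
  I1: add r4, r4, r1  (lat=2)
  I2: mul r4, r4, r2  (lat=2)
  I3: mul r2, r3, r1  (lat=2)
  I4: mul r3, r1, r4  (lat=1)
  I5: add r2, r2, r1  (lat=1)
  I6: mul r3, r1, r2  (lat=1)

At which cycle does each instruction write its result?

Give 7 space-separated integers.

Answer: 4 6 8 6 9 7 8

Derivation:
I0 mul r4: issue@1 deps=(None,None) exec_start@1 write@4
I1 add r4: issue@2 deps=(0,None) exec_start@4 write@6
I2 mul r4: issue@3 deps=(1,None) exec_start@6 write@8
I3 mul r2: issue@4 deps=(None,None) exec_start@4 write@6
I4 mul r3: issue@5 deps=(None,2) exec_start@8 write@9
I5 add r2: issue@6 deps=(3,None) exec_start@6 write@7
I6 mul r3: issue@7 deps=(None,5) exec_start@7 write@8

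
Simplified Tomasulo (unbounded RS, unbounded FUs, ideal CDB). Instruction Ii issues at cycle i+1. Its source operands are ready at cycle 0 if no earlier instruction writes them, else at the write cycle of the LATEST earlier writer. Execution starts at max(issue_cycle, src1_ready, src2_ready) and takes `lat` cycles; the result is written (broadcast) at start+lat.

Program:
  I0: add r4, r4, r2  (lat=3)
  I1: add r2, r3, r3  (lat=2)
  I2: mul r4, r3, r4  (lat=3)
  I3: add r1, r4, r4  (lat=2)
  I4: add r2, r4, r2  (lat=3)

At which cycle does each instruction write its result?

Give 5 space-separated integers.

I0 add r4: issue@1 deps=(None,None) exec_start@1 write@4
I1 add r2: issue@2 deps=(None,None) exec_start@2 write@4
I2 mul r4: issue@3 deps=(None,0) exec_start@4 write@7
I3 add r1: issue@4 deps=(2,2) exec_start@7 write@9
I4 add r2: issue@5 deps=(2,1) exec_start@7 write@10

Answer: 4 4 7 9 10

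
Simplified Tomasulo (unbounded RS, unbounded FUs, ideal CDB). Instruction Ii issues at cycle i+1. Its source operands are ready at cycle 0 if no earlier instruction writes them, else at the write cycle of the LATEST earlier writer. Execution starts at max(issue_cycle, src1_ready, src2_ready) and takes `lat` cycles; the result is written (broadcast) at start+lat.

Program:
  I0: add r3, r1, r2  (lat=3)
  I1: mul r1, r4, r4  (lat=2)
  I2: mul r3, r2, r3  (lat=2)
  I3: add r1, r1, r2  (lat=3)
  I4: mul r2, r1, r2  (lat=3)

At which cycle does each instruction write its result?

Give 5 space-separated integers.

I0 add r3: issue@1 deps=(None,None) exec_start@1 write@4
I1 mul r1: issue@2 deps=(None,None) exec_start@2 write@4
I2 mul r3: issue@3 deps=(None,0) exec_start@4 write@6
I3 add r1: issue@4 deps=(1,None) exec_start@4 write@7
I4 mul r2: issue@5 deps=(3,None) exec_start@7 write@10

Answer: 4 4 6 7 10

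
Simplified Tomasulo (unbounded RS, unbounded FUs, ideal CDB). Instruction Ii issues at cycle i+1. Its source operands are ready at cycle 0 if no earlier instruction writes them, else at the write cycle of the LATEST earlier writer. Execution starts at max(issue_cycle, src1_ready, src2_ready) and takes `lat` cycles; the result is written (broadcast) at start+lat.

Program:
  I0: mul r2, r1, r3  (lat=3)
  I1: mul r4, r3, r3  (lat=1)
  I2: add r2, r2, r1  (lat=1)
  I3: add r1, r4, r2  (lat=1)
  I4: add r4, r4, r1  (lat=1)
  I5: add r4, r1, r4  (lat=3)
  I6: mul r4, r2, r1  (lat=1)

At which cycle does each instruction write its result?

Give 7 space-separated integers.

Answer: 4 3 5 6 7 10 8

Derivation:
I0 mul r2: issue@1 deps=(None,None) exec_start@1 write@4
I1 mul r4: issue@2 deps=(None,None) exec_start@2 write@3
I2 add r2: issue@3 deps=(0,None) exec_start@4 write@5
I3 add r1: issue@4 deps=(1,2) exec_start@5 write@6
I4 add r4: issue@5 deps=(1,3) exec_start@6 write@7
I5 add r4: issue@6 deps=(3,4) exec_start@7 write@10
I6 mul r4: issue@7 deps=(2,3) exec_start@7 write@8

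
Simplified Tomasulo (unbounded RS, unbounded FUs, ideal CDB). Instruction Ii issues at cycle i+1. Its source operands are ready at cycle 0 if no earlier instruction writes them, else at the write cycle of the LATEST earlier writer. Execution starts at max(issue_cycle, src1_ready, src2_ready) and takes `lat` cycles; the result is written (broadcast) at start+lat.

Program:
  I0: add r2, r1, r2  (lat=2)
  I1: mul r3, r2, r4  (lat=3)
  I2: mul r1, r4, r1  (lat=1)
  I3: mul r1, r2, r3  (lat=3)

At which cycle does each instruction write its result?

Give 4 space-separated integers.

I0 add r2: issue@1 deps=(None,None) exec_start@1 write@3
I1 mul r3: issue@2 deps=(0,None) exec_start@3 write@6
I2 mul r1: issue@3 deps=(None,None) exec_start@3 write@4
I3 mul r1: issue@4 deps=(0,1) exec_start@6 write@9

Answer: 3 6 4 9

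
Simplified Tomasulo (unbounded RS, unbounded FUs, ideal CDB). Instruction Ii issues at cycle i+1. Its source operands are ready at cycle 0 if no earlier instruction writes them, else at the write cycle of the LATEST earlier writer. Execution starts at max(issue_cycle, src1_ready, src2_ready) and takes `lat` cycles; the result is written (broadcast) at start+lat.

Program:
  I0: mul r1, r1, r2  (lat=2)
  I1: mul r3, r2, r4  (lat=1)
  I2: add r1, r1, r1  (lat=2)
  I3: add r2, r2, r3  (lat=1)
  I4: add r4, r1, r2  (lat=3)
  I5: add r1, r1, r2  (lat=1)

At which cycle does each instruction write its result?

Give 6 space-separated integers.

I0 mul r1: issue@1 deps=(None,None) exec_start@1 write@3
I1 mul r3: issue@2 deps=(None,None) exec_start@2 write@3
I2 add r1: issue@3 deps=(0,0) exec_start@3 write@5
I3 add r2: issue@4 deps=(None,1) exec_start@4 write@5
I4 add r4: issue@5 deps=(2,3) exec_start@5 write@8
I5 add r1: issue@6 deps=(2,3) exec_start@6 write@7

Answer: 3 3 5 5 8 7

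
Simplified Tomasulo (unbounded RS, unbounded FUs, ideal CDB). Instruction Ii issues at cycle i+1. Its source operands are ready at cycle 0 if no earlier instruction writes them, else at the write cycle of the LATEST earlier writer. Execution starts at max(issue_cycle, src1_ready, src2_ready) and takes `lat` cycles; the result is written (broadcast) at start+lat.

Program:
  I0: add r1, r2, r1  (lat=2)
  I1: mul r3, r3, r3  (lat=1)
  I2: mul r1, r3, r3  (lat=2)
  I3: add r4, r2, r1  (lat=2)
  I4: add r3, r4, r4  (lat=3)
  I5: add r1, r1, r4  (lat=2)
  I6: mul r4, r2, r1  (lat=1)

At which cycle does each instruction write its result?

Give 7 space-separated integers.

I0 add r1: issue@1 deps=(None,None) exec_start@1 write@3
I1 mul r3: issue@2 deps=(None,None) exec_start@2 write@3
I2 mul r1: issue@3 deps=(1,1) exec_start@3 write@5
I3 add r4: issue@4 deps=(None,2) exec_start@5 write@7
I4 add r3: issue@5 deps=(3,3) exec_start@7 write@10
I5 add r1: issue@6 deps=(2,3) exec_start@7 write@9
I6 mul r4: issue@7 deps=(None,5) exec_start@9 write@10

Answer: 3 3 5 7 10 9 10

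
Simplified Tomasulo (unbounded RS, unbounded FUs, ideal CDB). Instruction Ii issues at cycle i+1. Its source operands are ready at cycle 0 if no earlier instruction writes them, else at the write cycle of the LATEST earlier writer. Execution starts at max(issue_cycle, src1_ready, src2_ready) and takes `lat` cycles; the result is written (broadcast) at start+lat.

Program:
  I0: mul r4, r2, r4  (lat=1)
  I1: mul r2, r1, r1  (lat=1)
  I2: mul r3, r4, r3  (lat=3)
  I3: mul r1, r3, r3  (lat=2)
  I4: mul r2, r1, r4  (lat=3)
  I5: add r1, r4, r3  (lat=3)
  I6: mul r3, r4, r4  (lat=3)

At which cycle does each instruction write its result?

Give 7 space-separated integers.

Answer: 2 3 6 8 11 9 10

Derivation:
I0 mul r4: issue@1 deps=(None,None) exec_start@1 write@2
I1 mul r2: issue@2 deps=(None,None) exec_start@2 write@3
I2 mul r3: issue@3 deps=(0,None) exec_start@3 write@6
I3 mul r1: issue@4 deps=(2,2) exec_start@6 write@8
I4 mul r2: issue@5 deps=(3,0) exec_start@8 write@11
I5 add r1: issue@6 deps=(0,2) exec_start@6 write@9
I6 mul r3: issue@7 deps=(0,0) exec_start@7 write@10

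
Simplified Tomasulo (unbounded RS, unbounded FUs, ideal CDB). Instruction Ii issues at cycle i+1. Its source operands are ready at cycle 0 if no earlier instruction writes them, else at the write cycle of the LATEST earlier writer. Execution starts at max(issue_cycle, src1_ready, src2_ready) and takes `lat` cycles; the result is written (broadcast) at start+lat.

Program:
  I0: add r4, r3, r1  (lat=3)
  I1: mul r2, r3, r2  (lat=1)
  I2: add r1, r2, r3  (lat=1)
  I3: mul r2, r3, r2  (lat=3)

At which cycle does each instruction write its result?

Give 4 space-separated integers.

Answer: 4 3 4 7

Derivation:
I0 add r4: issue@1 deps=(None,None) exec_start@1 write@4
I1 mul r2: issue@2 deps=(None,None) exec_start@2 write@3
I2 add r1: issue@3 deps=(1,None) exec_start@3 write@4
I3 mul r2: issue@4 deps=(None,1) exec_start@4 write@7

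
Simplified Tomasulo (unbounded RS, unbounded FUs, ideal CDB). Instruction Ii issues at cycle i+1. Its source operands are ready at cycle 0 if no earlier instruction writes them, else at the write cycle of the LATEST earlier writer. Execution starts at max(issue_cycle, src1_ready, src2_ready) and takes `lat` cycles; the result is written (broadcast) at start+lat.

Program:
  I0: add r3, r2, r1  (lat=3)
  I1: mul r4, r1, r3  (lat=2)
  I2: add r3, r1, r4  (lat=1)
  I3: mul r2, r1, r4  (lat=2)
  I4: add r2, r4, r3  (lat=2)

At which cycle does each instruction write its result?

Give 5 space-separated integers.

Answer: 4 6 7 8 9

Derivation:
I0 add r3: issue@1 deps=(None,None) exec_start@1 write@4
I1 mul r4: issue@2 deps=(None,0) exec_start@4 write@6
I2 add r3: issue@3 deps=(None,1) exec_start@6 write@7
I3 mul r2: issue@4 deps=(None,1) exec_start@6 write@8
I4 add r2: issue@5 deps=(1,2) exec_start@7 write@9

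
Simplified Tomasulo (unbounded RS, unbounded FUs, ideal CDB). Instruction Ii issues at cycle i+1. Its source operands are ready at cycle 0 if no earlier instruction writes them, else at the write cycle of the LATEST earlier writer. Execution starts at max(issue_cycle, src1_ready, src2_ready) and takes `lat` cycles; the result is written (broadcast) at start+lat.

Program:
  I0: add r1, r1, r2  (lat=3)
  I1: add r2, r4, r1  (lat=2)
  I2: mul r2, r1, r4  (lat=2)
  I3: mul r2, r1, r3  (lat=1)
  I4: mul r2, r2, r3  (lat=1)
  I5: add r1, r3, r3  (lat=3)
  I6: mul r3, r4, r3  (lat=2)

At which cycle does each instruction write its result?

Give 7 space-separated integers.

Answer: 4 6 6 5 6 9 9

Derivation:
I0 add r1: issue@1 deps=(None,None) exec_start@1 write@4
I1 add r2: issue@2 deps=(None,0) exec_start@4 write@6
I2 mul r2: issue@3 deps=(0,None) exec_start@4 write@6
I3 mul r2: issue@4 deps=(0,None) exec_start@4 write@5
I4 mul r2: issue@5 deps=(3,None) exec_start@5 write@6
I5 add r1: issue@6 deps=(None,None) exec_start@6 write@9
I6 mul r3: issue@7 deps=(None,None) exec_start@7 write@9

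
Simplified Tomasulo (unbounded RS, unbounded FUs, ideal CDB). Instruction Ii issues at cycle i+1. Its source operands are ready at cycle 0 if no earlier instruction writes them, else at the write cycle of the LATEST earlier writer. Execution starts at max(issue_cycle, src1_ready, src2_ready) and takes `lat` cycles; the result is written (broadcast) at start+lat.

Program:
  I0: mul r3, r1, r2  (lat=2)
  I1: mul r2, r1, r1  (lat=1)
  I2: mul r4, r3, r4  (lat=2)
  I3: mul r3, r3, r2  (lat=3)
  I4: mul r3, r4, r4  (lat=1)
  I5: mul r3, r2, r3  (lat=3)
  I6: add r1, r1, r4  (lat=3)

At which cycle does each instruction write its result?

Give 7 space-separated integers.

Answer: 3 3 5 7 6 9 10

Derivation:
I0 mul r3: issue@1 deps=(None,None) exec_start@1 write@3
I1 mul r2: issue@2 deps=(None,None) exec_start@2 write@3
I2 mul r4: issue@3 deps=(0,None) exec_start@3 write@5
I3 mul r3: issue@4 deps=(0,1) exec_start@4 write@7
I4 mul r3: issue@5 deps=(2,2) exec_start@5 write@6
I5 mul r3: issue@6 deps=(1,4) exec_start@6 write@9
I6 add r1: issue@7 deps=(None,2) exec_start@7 write@10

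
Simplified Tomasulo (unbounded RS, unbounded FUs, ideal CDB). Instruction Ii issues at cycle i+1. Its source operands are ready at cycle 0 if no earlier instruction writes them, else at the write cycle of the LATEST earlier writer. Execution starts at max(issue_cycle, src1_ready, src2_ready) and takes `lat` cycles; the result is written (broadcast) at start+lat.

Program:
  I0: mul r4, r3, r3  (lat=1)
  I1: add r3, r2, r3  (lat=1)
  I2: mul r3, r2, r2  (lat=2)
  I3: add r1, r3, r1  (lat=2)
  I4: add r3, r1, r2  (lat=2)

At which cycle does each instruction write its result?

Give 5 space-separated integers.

Answer: 2 3 5 7 9

Derivation:
I0 mul r4: issue@1 deps=(None,None) exec_start@1 write@2
I1 add r3: issue@2 deps=(None,None) exec_start@2 write@3
I2 mul r3: issue@3 deps=(None,None) exec_start@3 write@5
I3 add r1: issue@4 deps=(2,None) exec_start@5 write@7
I4 add r3: issue@5 deps=(3,None) exec_start@7 write@9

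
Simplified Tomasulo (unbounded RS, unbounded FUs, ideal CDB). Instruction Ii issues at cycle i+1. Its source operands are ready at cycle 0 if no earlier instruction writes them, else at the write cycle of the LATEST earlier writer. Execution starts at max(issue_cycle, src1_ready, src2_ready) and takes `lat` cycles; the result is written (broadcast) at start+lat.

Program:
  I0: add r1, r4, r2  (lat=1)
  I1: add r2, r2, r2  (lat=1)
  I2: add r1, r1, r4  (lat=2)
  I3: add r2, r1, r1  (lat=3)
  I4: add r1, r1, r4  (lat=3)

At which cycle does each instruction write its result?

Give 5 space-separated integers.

I0 add r1: issue@1 deps=(None,None) exec_start@1 write@2
I1 add r2: issue@2 deps=(None,None) exec_start@2 write@3
I2 add r1: issue@3 deps=(0,None) exec_start@3 write@5
I3 add r2: issue@4 deps=(2,2) exec_start@5 write@8
I4 add r1: issue@5 deps=(2,None) exec_start@5 write@8

Answer: 2 3 5 8 8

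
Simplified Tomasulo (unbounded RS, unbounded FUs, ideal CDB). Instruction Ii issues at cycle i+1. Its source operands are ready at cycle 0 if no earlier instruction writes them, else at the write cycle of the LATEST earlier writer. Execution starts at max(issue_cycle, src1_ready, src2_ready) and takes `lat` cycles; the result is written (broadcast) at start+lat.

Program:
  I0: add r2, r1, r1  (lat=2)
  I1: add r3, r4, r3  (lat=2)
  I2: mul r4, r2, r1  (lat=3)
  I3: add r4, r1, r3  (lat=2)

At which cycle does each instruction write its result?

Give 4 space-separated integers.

I0 add r2: issue@1 deps=(None,None) exec_start@1 write@3
I1 add r3: issue@2 deps=(None,None) exec_start@2 write@4
I2 mul r4: issue@3 deps=(0,None) exec_start@3 write@6
I3 add r4: issue@4 deps=(None,1) exec_start@4 write@6

Answer: 3 4 6 6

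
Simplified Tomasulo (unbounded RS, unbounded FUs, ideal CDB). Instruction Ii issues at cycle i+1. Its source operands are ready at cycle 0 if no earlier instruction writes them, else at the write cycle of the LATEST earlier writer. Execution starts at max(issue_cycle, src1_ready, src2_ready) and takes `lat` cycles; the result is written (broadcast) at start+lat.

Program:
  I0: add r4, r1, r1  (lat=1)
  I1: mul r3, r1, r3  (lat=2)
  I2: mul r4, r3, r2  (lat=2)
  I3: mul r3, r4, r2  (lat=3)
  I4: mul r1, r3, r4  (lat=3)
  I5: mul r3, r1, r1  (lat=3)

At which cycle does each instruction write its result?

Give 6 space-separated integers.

Answer: 2 4 6 9 12 15

Derivation:
I0 add r4: issue@1 deps=(None,None) exec_start@1 write@2
I1 mul r3: issue@2 deps=(None,None) exec_start@2 write@4
I2 mul r4: issue@3 deps=(1,None) exec_start@4 write@6
I3 mul r3: issue@4 deps=(2,None) exec_start@6 write@9
I4 mul r1: issue@5 deps=(3,2) exec_start@9 write@12
I5 mul r3: issue@6 deps=(4,4) exec_start@12 write@15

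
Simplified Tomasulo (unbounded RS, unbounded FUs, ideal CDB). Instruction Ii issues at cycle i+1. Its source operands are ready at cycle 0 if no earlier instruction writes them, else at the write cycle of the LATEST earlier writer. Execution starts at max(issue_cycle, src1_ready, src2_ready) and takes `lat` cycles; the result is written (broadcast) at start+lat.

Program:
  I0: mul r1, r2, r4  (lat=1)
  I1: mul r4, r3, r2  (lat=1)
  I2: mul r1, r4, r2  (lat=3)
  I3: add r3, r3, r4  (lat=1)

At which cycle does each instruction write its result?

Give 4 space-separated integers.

I0 mul r1: issue@1 deps=(None,None) exec_start@1 write@2
I1 mul r4: issue@2 deps=(None,None) exec_start@2 write@3
I2 mul r1: issue@3 deps=(1,None) exec_start@3 write@6
I3 add r3: issue@4 deps=(None,1) exec_start@4 write@5

Answer: 2 3 6 5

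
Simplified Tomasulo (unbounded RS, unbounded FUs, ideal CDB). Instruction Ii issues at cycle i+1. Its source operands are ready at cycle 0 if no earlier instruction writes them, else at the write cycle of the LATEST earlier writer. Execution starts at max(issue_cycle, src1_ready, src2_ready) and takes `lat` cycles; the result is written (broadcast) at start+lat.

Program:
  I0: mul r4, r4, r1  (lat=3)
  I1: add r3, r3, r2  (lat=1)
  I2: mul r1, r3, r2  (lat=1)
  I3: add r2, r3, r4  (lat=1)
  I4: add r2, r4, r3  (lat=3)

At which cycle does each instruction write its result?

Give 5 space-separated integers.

I0 mul r4: issue@1 deps=(None,None) exec_start@1 write@4
I1 add r3: issue@2 deps=(None,None) exec_start@2 write@3
I2 mul r1: issue@3 deps=(1,None) exec_start@3 write@4
I3 add r2: issue@4 deps=(1,0) exec_start@4 write@5
I4 add r2: issue@5 deps=(0,1) exec_start@5 write@8

Answer: 4 3 4 5 8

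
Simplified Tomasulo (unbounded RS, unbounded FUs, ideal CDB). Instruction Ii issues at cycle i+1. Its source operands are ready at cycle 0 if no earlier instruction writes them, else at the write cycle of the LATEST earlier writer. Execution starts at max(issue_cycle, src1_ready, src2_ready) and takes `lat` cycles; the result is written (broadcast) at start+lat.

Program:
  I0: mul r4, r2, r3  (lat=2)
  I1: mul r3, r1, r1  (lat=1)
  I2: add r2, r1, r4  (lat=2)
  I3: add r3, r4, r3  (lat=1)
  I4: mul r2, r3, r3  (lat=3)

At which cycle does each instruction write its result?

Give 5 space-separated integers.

Answer: 3 3 5 5 8

Derivation:
I0 mul r4: issue@1 deps=(None,None) exec_start@1 write@3
I1 mul r3: issue@2 deps=(None,None) exec_start@2 write@3
I2 add r2: issue@3 deps=(None,0) exec_start@3 write@5
I3 add r3: issue@4 deps=(0,1) exec_start@4 write@5
I4 mul r2: issue@5 deps=(3,3) exec_start@5 write@8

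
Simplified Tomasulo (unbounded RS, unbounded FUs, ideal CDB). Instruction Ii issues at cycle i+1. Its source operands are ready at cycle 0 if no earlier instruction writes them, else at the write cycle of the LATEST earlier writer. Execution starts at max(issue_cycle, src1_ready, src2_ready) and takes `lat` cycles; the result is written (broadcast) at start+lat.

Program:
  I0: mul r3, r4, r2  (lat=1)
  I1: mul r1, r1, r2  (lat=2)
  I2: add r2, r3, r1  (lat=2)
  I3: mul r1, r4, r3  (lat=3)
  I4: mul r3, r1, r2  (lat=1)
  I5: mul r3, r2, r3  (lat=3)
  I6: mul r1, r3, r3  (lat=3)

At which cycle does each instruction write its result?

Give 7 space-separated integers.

Answer: 2 4 6 7 8 11 14

Derivation:
I0 mul r3: issue@1 deps=(None,None) exec_start@1 write@2
I1 mul r1: issue@2 deps=(None,None) exec_start@2 write@4
I2 add r2: issue@3 deps=(0,1) exec_start@4 write@6
I3 mul r1: issue@4 deps=(None,0) exec_start@4 write@7
I4 mul r3: issue@5 deps=(3,2) exec_start@7 write@8
I5 mul r3: issue@6 deps=(2,4) exec_start@8 write@11
I6 mul r1: issue@7 deps=(5,5) exec_start@11 write@14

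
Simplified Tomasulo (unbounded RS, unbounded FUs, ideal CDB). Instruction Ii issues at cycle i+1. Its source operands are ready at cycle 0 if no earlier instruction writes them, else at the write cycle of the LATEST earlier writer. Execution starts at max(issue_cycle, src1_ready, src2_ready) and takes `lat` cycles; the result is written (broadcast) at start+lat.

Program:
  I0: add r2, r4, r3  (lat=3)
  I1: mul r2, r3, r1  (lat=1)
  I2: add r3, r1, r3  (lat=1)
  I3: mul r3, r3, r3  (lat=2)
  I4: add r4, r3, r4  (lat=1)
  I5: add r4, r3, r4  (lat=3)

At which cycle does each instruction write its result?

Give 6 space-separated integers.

Answer: 4 3 4 6 7 10

Derivation:
I0 add r2: issue@1 deps=(None,None) exec_start@1 write@4
I1 mul r2: issue@2 deps=(None,None) exec_start@2 write@3
I2 add r3: issue@3 deps=(None,None) exec_start@3 write@4
I3 mul r3: issue@4 deps=(2,2) exec_start@4 write@6
I4 add r4: issue@5 deps=(3,None) exec_start@6 write@7
I5 add r4: issue@6 deps=(3,4) exec_start@7 write@10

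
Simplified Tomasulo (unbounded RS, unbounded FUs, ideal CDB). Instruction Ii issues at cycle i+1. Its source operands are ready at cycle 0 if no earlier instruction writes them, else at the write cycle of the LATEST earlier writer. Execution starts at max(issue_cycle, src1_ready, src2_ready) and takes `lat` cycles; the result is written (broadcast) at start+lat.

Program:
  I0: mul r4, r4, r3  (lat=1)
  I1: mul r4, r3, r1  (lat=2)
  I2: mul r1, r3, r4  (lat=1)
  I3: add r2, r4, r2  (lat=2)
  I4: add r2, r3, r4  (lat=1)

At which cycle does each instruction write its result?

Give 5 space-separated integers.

I0 mul r4: issue@1 deps=(None,None) exec_start@1 write@2
I1 mul r4: issue@2 deps=(None,None) exec_start@2 write@4
I2 mul r1: issue@3 deps=(None,1) exec_start@4 write@5
I3 add r2: issue@4 deps=(1,None) exec_start@4 write@6
I4 add r2: issue@5 deps=(None,1) exec_start@5 write@6

Answer: 2 4 5 6 6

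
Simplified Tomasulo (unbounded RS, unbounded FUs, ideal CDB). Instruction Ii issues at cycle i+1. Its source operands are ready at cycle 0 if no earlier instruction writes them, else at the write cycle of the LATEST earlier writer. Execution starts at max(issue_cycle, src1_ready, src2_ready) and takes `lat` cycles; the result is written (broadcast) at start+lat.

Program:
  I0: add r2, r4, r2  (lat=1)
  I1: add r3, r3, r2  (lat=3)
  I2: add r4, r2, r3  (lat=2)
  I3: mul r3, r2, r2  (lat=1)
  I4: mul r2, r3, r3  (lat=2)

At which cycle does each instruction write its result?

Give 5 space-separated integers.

I0 add r2: issue@1 deps=(None,None) exec_start@1 write@2
I1 add r3: issue@2 deps=(None,0) exec_start@2 write@5
I2 add r4: issue@3 deps=(0,1) exec_start@5 write@7
I3 mul r3: issue@4 deps=(0,0) exec_start@4 write@5
I4 mul r2: issue@5 deps=(3,3) exec_start@5 write@7

Answer: 2 5 7 5 7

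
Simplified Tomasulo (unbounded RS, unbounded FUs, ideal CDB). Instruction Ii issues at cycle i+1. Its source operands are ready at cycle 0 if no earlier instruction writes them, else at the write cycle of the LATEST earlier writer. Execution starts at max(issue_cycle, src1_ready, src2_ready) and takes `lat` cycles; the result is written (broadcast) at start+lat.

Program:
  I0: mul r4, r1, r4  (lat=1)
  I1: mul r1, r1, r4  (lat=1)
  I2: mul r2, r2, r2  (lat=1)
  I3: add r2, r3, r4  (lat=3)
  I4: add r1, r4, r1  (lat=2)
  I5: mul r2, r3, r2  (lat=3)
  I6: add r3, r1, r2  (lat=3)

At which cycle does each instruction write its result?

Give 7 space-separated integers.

Answer: 2 3 4 7 7 10 13

Derivation:
I0 mul r4: issue@1 deps=(None,None) exec_start@1 write@2
I1 mul r1: issue@2 deps=(None,0) exec_start@2 write@3
I2 mul r2: issue@3 deps=(None,None) exec_start@3 write@4
I3 add r2: issue@4 deps=(None,0) exec_start@4 write@7
I4 add r1: issue@5 deps=(0,1) exec_start@5 write@7
I5 mul r2: issue@6 deps=(None,3) exec_start@7 write@10
I6 add r3: issue@7 deps=(4,5) exec_start@10 write@13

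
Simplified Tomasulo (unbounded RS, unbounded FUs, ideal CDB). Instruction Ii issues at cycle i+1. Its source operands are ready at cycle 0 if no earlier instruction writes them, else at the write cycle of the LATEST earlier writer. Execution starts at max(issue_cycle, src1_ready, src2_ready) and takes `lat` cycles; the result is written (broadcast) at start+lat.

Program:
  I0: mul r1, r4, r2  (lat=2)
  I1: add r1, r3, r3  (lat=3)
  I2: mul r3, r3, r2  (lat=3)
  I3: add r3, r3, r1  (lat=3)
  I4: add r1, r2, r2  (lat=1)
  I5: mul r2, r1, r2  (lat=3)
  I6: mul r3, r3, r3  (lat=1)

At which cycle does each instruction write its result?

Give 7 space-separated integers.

Answer: 3 5 6 9 6 9 10

Derivation:
I0 mul r1: issue@1 deps=(None,None) exec_start@1 write@3
I1 add r1: issue@2 deps=(None,None) exec_start@2 write@5
I2 mul r3: issue@3 deps=(None,None) exec_start@3 write@6
I3 add r3: issue@4 deps=(2,1) exec_start@6 write@9
I4 add r1: issue@5 deps=(None,None) exec_start@5 write@6
I5 mul r2: issue@6 deps=(4,None) exec_start@6 write@9
I6 mul r3: issue@7 deps=(3,3) exec_start@9 write@10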